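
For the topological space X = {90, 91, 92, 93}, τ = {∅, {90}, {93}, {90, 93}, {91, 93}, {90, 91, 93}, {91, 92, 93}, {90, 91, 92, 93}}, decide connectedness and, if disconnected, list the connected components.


(X, τ) is disconnected; components = [{90}, {91, 92, 93}].

Find clopen sets (U ∈ τ with X ∖ U ∈ τ):
  U = ∅, X ∖ U = {90, 91, 92, 93} — both open, so U is clopen.
  U = {90}, X ∖ U = {91, 92, 93} — both open, so U is clopen.
  U = {91, 92, 93}, X ∖ U = {90} — both open, so U is clopen.
  U = {90, 91, 92, 93}, X ∖ U = ∅ — both open, so U is clopen.
Nontrivial clopen(s) exist: e.g. {90}. So (X, τ) is disconnected.
Compute connected components by grouping points that agree on all clopens:
  component: {90}
  component: {91, 92, 93}


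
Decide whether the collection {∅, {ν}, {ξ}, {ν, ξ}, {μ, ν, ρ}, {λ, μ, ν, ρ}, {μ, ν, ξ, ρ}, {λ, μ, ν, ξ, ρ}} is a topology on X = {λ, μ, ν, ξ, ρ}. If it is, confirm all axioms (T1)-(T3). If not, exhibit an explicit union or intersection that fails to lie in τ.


τ IS a topology on X.

Axiom (T1): ∅ ∈ τ? Yes; X ∈ τ? Yes.
Axiom (T2/T3): check pairwise unions and intersections of members of τ.
All pairwise intersections and unions checked — each lies in τ. Therefore τ satisfies (T1), (T2), (T3): it IS a topology on X.


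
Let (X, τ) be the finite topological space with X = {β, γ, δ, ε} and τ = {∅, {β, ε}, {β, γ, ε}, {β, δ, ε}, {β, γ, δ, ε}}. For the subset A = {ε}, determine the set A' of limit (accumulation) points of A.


A' = {β, γ, δ}

For each x ∈ X, list the open sets U ∈ τ with x ∈ U, then check whether U ∩ (A ∖ {x}) ≠ ∅ for every such U.
  x = β: opens ∋ x are {β, ε}, {β, γ, ε}, {β, δ, ε}, {β, γ, δ, ε}; each meets A ∖ {β}, so x IS a limit point.
  x = γ: opens ∋ x are {β, γ, ε}, {β, γ, δ, ε}; each meets A ∖ {γ}, so x IS a limit point.
  x = δ: opens ∋ x are {β, δ, ε}, {β, γ, δ, ε}; each meets A ∖ {δ}, so x IS a limit point.
  x = ε: open {β, ε} ∋ x has {β, ε} ∩ (A ∖ {ε}) = ∅, so x is NOT a limit point.
Collecting: A' = {β, γ, δ}.


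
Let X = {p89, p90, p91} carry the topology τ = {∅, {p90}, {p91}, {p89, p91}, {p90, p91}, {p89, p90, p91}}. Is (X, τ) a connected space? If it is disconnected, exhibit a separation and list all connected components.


(X, τ) is disconnected; components = [{p90}, {p89, p91}].

Find clopen sets (U ∈ τ with X ∖ U ∈ τ):
  U = ∅, X ∖ U = {p89, p90, p91} — both open, so U is clopen.
  U = {p90}, X ∖ U = {p89, p91} — both open, so U is clopen.
  U = {p89, p91}, X ∖ U = {p90} — both open, so U is clopen.
  U = {p89, p90, p91}, X ∖ U = ∅ — both open, so U is clopen.
Nontrivial clopen(s) exist: e.g. {p90}. So (X, τ) is disconnected.
Compute connected components by grouping points that agree on all clopens:
  component: {p90}
  component: {p89, p91}


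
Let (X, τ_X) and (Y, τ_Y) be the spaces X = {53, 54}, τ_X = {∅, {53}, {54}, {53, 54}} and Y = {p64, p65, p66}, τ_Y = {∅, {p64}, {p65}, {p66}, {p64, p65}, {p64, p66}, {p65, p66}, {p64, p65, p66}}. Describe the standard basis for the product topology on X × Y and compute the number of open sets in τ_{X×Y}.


Basis B = {∅ × ∅, {53} × {p64}, {53} × {p65}, {53} × {p66}, {54} × {p64}, {54} × {p65}, {54} × {p66}, {53} × {p64, p65}, {53} × {p64, p66}, {53, 54} × {p64}, {53} × {p65, p66}, {53, 54} × {p65}, {53, 54} × {p66}, {54} × {p64, p65}, {54} × {p64, p66}, {54} × {p65, p66}, {53} × {p64, p65, p66}, {54} × {p64, p65, p66}, {53, 54} × {p64, p65}, {53, 54} × {p64, p66}, {53, 54} × {p65, p66}, {53, 54} × {p64, p65, p66}}; |τ_{X×Y}| = 64.

Enumerate products U × V with U ∈ τ_X, V ∈ τ_Y (deduplicated):
  ∅ × ∅ = {} (∅)
  {53} × {p64} = {(53,p64)}
  {53} × {p65} = {(53,p65)}
  {53} × {p66} = {(53,p66)}
  {54} × {p64} = {(54,p64)}
  {54} × {p65} = {(54,p65)}
  {54} × {p66} = {(54,p66)}
  {53} × {p64, p65} = {(53,p64), (53,p65)}
  {53} × {p64, p66} = {(53,p64), (53,p66)}
  {53, 54} × {p64} = {(53,p64), (54,p64)}
  {53} × {p65, p66} = {(53,p65), (53,p66)}
  {53, 54} × {p65} = {(53,p65), (54,p65)}
  {53, 54} × {p66} = {(53,p66), (54,p66)}
  {54} × {p64, p65} = {(54,p64), (54,p65)}
  {54} × {p64, p66} = {(54,p64), (54,p66)}
  {54} × {p65, p66} = {(54,p65), (54,p66)}
  {53} × {p64, p65, p66} = {(53,p64), (53,p65), (53,p66)}
  {54} × {p64, p65, p66} = {(54,p64), (54,p65), (54,p66)}
  {53, 54} × {p64, p65} = {(53,p64), (53,p65), (54,p64), (54,p65)}
  {53, 54} × {p64, p66} = {(53,p64), (53,p66), (54,p64), (54,p66)}
  {53, 54} × {p65, p66} = {(53,p65), (53,p66), (54,p65), (54,p66)}
  {53, 54} × {p64, p65, p66} = {(53,p64), (53,p65), (53,p66), (54,p64), (54,p65), (54,p66)}
These 22 distinct sets form the basis B.
Close under arbitrary unions to get τ_{X×Y}; counting gives |τ_{X×Y}| = 64.


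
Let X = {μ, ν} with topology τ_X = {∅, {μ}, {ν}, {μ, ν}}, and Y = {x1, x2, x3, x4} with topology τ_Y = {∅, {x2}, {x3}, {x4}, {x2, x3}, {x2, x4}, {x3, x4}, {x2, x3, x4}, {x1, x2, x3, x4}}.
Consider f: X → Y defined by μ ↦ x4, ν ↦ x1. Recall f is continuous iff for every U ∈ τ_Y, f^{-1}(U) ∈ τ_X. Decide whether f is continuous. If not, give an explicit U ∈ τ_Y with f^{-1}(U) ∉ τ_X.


f IS continuous.

Compute f^{-1}(U) for each U ∈ τ_Y:
  U = ∅: f^{-1}(U) = ∅ ∈ τ_X ✓.
  U = {x2}: f^{-1}(U) = ∅ ∈ τ_X ✓.
  U = {x3}: f^{-1}(U) = ∅ ∈ τ_X ✓.
  U = {x4}: f^{-1}(U) = {μ} ∈ τ_X ✓.
  U = {x2, x3}: f^{-1}(U) = ∅ ∈ τ_X ✓.
  U = {x2, x4}: f^{-1}(U) = {μ} ∈ τ_X ✓.
  U = {x3, x4}: f^{-1}(U) = {μ} ∈ τ_X ✓.
  U = {x2, x3, x4}: f^{-1}(U) = {μ} ∈ τ_X ✓.
  U = {x1, x2, x3, x4}: f^{-1}(U) = {μ, ν} ∈ τ_X ✓.
Every preimage lies in τ_X, so f IS continuous.


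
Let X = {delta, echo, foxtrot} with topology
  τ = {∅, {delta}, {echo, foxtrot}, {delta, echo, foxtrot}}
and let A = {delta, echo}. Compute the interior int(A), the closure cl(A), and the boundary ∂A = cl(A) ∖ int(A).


int(A) = {delta}, cl(A) = {delta, echo, foxtrot}, ∂A = {echo, foxtrot}.

Closed sets in (X, τ) are complements of opens:
  closed(X, τ) = {∅, {delta}, {echo, foxtrot}, {delta, echo, foxtrot}}.
int(A) = ⋃ {U ∈ τ : U ⊆ A}. Opens contained in A: ∅, {delta}.
Taking the union of these: int(A) = {delta}.
cl(A) = ⋂ {C closed : A ⊆ C}. Closed sets containing A: {delta, echo, foxtrot}.
Intersecting these: cl(A) = {delta, echo, foxtrot}.
∂A = cl(A) ∖ int(A) = {delta, echo, foxtrot} ∖ {delta} = {echo, foxtrot}.


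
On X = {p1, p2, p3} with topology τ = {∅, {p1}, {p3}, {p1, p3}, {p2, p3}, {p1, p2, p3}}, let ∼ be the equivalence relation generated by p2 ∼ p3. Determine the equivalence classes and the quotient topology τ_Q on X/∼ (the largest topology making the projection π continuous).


X/∼ = {[p1], [p2=p3]}; |τ_Q| = 4.

Equivalence classes: [p1], [p2=p3].
Quotient map π: X → X/∼ sends p1 ↦ [p1], p2 ↦ [p2=p3], p3 ↦ [p2=p3].
For each subset V ⊆ X/∼, compute π^{-1}(V) ⊆ X and check whether π^{-1}(V) ∈ τ. V is open in τ_Q iff π^{-1}(V) ∈ τ.
  V = {}: π^{-1}(V) = ∅ ∈ τ ✓.
  V = {[p1]}: π^{-1}(V) = {p1} ∈ τ ✓.
  V = {[p2=p3]}: π^{-1}(V) = {p2, p3} ∈ τ ✓.
  V = {[p1], [p2=p3]}: π^{-1}(V) = {p1, p2, p3} ∈ τ ✓.
Open sets in the quotient: τ_Q = {{}, {[p1]}, {[p2=p3]}, {[p1], [p2=p3]}} (4 elements).


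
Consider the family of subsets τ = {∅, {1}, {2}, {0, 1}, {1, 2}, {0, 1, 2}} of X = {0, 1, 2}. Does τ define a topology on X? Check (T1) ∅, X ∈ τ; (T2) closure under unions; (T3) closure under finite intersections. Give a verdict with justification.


τ IS a topology on X.

Axiom (T1): ∅ ∈ τ? Yes; X ∈ τ? Yes.
Axiom (T2/T3): check pairwise unions and intersections of members of τ.
All pairwise intersections and unions checked — each lies in τ. Therefore τ satisfies (T1), (T2), (T3): it IS a topology on X.


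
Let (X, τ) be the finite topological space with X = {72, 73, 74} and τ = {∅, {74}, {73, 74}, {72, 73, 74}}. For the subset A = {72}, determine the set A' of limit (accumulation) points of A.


A' = ∅

For each x ∈ X, list the open sets U ∈ τ with x ∈ U, then check whether U ∩ (A ∖ {x}) ≠ ∅ for every such U.
  x = 72: open {72, 73, 74} ∋ x has {72, 73, 74} ∩ (A ∖ {72}) = ∅, so x is NOT a limit point.
  x = 73: open {73, 74} ∋ x has {73, 74} ∩ (A ∖ {73}) = ∅, so x is NOT a limit point.
  x = 74: open {74} ∋ x has {74} ∩ (A ∖ {74}) = ∅, so x is NOT a limit point.
Collecting: A' = ∅.


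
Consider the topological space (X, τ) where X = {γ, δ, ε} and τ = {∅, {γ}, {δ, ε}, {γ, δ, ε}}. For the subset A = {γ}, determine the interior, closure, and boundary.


int(A) = {γ}, cl(A) = {γ}, ∂A = ∅.

Closed sets in (X, τ) are complements of opens:
  closed(X, τ) = {∅, {γ}, {δ, ε}, {γ, δ, ε}}.
int(A) = ⋃ {U ∈ τ : U ⊆ A}. Opens contained in A: ∅, {γ}.
Taking the union of these: int(A) = {γ}.
cl(A) = ⋂ {C closed : A ⊆ C}. Closed sets containing A: {γ}, {γ, δ, ε}.
Intersecting these: cl(A) = {γ}.
∂A = cl(A) ∖ int(A) = {γ} ∖ {γ} = ∅.


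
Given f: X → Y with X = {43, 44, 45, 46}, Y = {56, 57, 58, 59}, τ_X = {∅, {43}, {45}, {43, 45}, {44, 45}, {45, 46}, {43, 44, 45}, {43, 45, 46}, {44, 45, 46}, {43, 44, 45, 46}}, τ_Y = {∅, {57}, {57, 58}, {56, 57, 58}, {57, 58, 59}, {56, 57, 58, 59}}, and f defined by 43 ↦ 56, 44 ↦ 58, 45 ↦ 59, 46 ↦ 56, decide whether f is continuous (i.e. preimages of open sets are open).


f is NOT continuous.

Compute f^{-1}(U) for each U ∈ τ_Y:
  U = ∅: f^{-1}(U) = ∅ ∈ τ_X ✓.
  U = {57}: f^{-1}(U) = ∅ ∈ τ_X ✓.
  U = {57, 58}: f^{-1}(U) = {44} ∉ τ_X ✗.
  U = {56, 57, 58}: f^{-1}(U) = {43, 44, 46} ∉ τ_X ✗.
  U = {57, 58, 59}: f^{-1}(U) = {44, 45} ∈ τ_X ✓.
  U = {56, 57, 58, 59}: f^{-1}(U) = {43, 44, 45, 46} ∈ τ_X ✓.
Found U = {57, 58} with f^{-1}(U) = {44} not in τ_X. Therefore f is NOT continuous.


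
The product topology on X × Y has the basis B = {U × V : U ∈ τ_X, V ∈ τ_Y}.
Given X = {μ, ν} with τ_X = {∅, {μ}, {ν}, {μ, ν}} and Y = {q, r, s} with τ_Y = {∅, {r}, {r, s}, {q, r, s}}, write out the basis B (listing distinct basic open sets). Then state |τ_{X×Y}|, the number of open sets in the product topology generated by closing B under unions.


Basis B = {∅ × ∅, {μ} × {r}, {ν} × {r}, {μ} × {r, s}, {μ, ν} × {r}, {ν} × {r, s}, {μ} × {q, r, s}, {ν} × {q, r, s}, {μ, ν} × {r, s}, {μ, ν} × {q, r, s}}; |τ_{X×Y}| = 16.

Enumerate products U × V with U ∈ τ_X, V ∈ τ_Y (deduplicated):
  ∅ × ∅ = {} (∅)
  {μ} × {r} = {(μ,r)}
  {ν} × {r} = {(ν,r)}
  {μ} × {r, s} = {(μ,r), (μ,s)}
  {μ, ν} × {r} = {(μ,r), (ν,r)}
  {ν} × {r, s} = {(ν,r), (ν,s)}
  {μ} × {q, r, s} = {(μ,q), (μ,r), (μ,s)}
  {ν} × {q, r, s} = {(ν,q), (ν,r), (ν,s)}
  {μ, ν} × {r, s} = {(μ,r), (μ,s), (ν,r), (ν,s)}
  {μ, ν} × {q, r, s} = {(μ,q), (μ,r), (μ,s), (ν,q), (ν,r), (ν,s)}
These 10 distinct sets form the basis B.
Close under arbitrary unions to get τ_{X×Y}; counting gives |τ_{X×Y}| = 16.


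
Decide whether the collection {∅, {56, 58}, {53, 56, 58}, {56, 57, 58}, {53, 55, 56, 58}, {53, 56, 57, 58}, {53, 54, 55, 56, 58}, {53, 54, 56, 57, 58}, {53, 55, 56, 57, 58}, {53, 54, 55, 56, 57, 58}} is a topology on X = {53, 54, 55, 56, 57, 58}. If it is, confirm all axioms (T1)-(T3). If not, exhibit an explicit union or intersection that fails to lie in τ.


τ is NOT a topology on X.

Axiom (T1): ∅ ∈ τ? Yes; X ∈ τ? Yes.
Axiom (T2/T3): check pairwise unions and intersections of members of τ.
Counterexample for (T3): {53, 54, 55, 56, 58} ∩ {53, 54, 56, 57, 58} = {53, 54, 56, 58} ∉ τ. Therefore τ is NOT a topology.


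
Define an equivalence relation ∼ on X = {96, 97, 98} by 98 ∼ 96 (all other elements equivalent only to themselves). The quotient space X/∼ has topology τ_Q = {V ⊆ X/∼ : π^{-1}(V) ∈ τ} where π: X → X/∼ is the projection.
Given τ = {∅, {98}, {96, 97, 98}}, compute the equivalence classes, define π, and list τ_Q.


X/∼ = {[96=98], [97]}; |τ_Q| = 2.

Equivalence classes: [96=98], [97].
Quotient map π: X → X/∼ sends 96 ↦ [96=98], 97 ↦ [97], 98 ↦ [96=98].
For each subset V ⊆ X/∼, compute π^{-1}(V) ⊆ X and check whether π^{-1}(V) ∈ τ. V is open in τ_Q iff π^{-1}(V) ∈ τ.
  V = {}: π^{-1}(V) = ∅ ∈ τ ✓.
  V = {[96=98]}: π^{-1}(V) = {96, 98} ∉ τ ✗.
  V = {[97]}: π^{-1}(V) = {97} ∉ τ ✗.
  V = {[96=98], [97]}: π^{-1}(V) = {96, 97, 98} ∈ τ ✓.
Open sets in the quotient: τ_Q = {{}, {[96=98], [97]}} (2 elements).


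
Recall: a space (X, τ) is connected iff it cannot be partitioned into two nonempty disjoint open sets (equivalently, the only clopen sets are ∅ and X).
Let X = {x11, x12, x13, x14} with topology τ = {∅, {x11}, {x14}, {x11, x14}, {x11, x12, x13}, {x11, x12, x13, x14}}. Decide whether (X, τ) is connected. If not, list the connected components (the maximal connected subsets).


(X, τ) is disconnected; components = [{x14}, {x11, x12, x13}].

Find clopen sets (U ∈ τ with X ∖ U ∈ τ):
  U = ∅, X ∖ U = {x11, x12, x13, x14} — both open, so U is clopen.
  U = {x14}, X ∖ U = {x11, x12, x13} — both open, so U is clopen.
  U = {x11, x12, x13}, X ∖ U = {x14} — both open, so U is clopen.
  U = {x11, x12, x13, x14}, X ∖ U = ∅ — both open, so U is clopen.
Nontrivial clopen(s) exist: e.g. {x11, x12, x13}. So (X, τ) is disconnected.
Compute connected components by grouping points that agree on all clopens:
  component: {x14}
  component: {x11, x12, x13}


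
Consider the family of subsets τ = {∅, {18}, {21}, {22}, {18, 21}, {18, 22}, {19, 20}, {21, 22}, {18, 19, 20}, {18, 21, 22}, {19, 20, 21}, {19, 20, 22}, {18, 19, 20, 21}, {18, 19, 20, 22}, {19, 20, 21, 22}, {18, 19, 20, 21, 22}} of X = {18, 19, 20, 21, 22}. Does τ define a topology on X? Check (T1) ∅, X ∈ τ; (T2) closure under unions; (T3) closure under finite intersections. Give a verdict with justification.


τ IS a topology on X.

Axiom (T1): ∅ ∈ τ? Yes; X ∈ τ? Yes.
Axiom (T2/T3): check pairwise unions and intersections of members of τ.
All pairwise intersections and unions checked — each lies in τ. Therefore τ satisfies (T1), (T2), (T3): it IS a topology on X.


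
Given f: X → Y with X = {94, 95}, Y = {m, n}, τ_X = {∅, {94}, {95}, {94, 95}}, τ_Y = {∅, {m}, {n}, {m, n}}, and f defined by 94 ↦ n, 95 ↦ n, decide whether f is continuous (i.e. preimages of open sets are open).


f IS continuous.

Compute f^{-1}(U) for each U ∈ τ_Y:
  U = ∅: f^{-1}(U) = ∅ ∈ τ_X ✓.
  U = {m}: f^{-1}(U) = ∅ ∈ τ_X ✓.
  U = {n}: f^{-1}(U) = {94, 95} ∈ τ_X ✓.
  U = {m, n}: f^{-1}(U) = {94, 95} ∈ τ_X ✓.
Every preimage lies in τ_X, so f IS continuous.


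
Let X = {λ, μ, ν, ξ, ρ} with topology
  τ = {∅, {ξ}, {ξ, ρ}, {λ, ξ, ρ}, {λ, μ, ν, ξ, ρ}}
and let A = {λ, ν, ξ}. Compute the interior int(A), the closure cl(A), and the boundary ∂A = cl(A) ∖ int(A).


int(A) = {ξ}, cl(A) = {λ, μ, ν, ξ, ρ}, ∂A = {λ, μ, ν, ρ}.

Closed sets in (X, τ) are complements of opens:
  closed(X, τ) = {∅, {μ, ν}, {λ, μ, ν}, {λ, μ, ν, ρ}, {λ, μ, ν, ξ, ρ}}.
int(A) = ⋃ {U ∈ τ : U ⊆ A}. Opens contained in A: ∅, {ξ}.
Taking the union of these: int(A) = {ξ}.
cl(A) = ⋂ {C closed : A ⊆ C}. Closed sets containing A: {λ, μ, ν, ξ, ρ}.
Intersecting these: cl(A) = {λ, μ, ν, ξ, ρ}.
∂A = cl(A) ∖ int(A) = {λ, μ, ν, ξ, ρ} ∖ {ξ} = {λ, μ, ν, ρ}.


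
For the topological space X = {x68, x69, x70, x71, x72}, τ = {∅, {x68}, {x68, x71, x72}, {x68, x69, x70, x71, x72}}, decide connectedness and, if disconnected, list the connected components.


(X, τ) is connected.

Find clopen sets (U ∈ τ with X ∖ U ∈ τ):
  U = ∅, X ∖ U = {x68, x69, x70, x71, x72} — both open, so U is clopen.
  U = {x68, x69, x70, x71, x72}, X ∖ U = ∅ — both open, so U is clopen.
Only trivial clopens (∅ and X) exist, so (X, τ) is connected.
Compute connected components by grouping points that agree on all clopens:
  component: {x68, x69, x70, x71, x72}


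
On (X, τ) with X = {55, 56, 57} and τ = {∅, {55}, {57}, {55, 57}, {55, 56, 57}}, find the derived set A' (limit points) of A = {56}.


A' = ∅

For each x ∈ X, list the open sets U ∈ τ with x ∈ U, then check whether U ∩ (A ∖ {x}) ≠ ∅ for every such U.
  x = 55: open {55} ∋ x has {55} ∩ (A ∖ {55}) = ∅, so x is NOT a limit point.
  x = 56: open {55, 56, 57} ∋ x has {55, 56, 57} ∩ (A ∖ {56}) = ∅, so x is NOT a limit point.
  x = 57: open {57} ∋ x has {57} ∩ (A ∖ {57}) = ∅, so x is NOT a limit point.
Collecting: A' = ∅.


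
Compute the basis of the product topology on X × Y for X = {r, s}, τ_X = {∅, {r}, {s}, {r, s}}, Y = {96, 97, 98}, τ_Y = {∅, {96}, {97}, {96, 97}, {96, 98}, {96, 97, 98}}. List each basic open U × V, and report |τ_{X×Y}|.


Basis B = {∅ × ∅, {r} × {96}, {r} × {97}, {s} × {96}, {s} × {97}, {r} × {96, 97}, {r} × {96, 98}, {r, s} × {96}, {r, s} × {97}, {s} × {96, 97}, {s} × {96, 98}, {r} × {96, 97, 98}, {s} × {96, 97, 98}, {r, s} × {96, 97}, {r, s} × {96, 98}, {r, s} × {96, 97, 98}}; |τ_{X×Y}| = 36.

Enumerate products U × V with U ∈ τ_X, V ∈ τ_Y (deduplicated):
  ∅ × ∅ = {} (∅)
  {r} × {96} = {(r,96)}
  {r} × {97} = {(r,97)}
  {s} × {96} = {(s,96)}
  {s} × {97} = {(s,97)}
  {r} × {96, 97} = {(r,96), (r,97)}
  {r} × {96, 98} = {(r,96), (r,98)}
  {r, s} × {96} = {(r,96), (s,96)}
  {r, s} × {97} = {(r,97), (s,97)}
  {s} × {96, 97} = {(s,96), (s,97)}
  {s} × {96, 98} = {(s,96), (s,98)}
  {r} × {96, 97, 98} = {(r,96), (r,97), (r,98)}
  {s} × {96, 97, 98} = {(s,96), (s,97), (s,98)}
  {r, s} × {96, 97} = {(r,96), (r,97), (s,96), (s,97)}
  {r, s} × {96, 98} = {(r,96), (r,98), (s,96), (s,98)}
  {r, s} × {96, 97, 98} = {(r,96), (r,97), (r,98), (s,96), (s,97), (s,98)}
These 16 distinct sets form the basis B.
Close under arbitrary unions to get τ_{X×Y}; counting gives |τ_{X×Y}| = 36.


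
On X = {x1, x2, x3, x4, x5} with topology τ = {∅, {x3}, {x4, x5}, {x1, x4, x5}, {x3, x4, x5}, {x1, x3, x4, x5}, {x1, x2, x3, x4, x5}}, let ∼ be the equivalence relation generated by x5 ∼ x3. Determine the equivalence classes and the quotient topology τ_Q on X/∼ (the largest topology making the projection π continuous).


X/∼ = {[x1], [x2], [x3=x5], [x4]}; |τ_Q| = 4.

Equivalence classes: [x1], [x2], [x3=x5], [x4].
Quotient map π: X → X/∼ sends x1 ↦ [x1], x2 ↦ [x2], x3 ↦ [x3=x5], x4 ↦ [x4], x5 ↦ [x3=x5].
For each subset V ⊆ X/∼, compute π^{-1}(V) ⊆ X and check whether π^{-1}(V) ∈ τ. V is open in τ_Q iff π^{-1}(V) ∈ τ.
  V = {}: π^{-1}(V) = ∅ ∈ τ ✓.
  V = {[x1]}: π^{-1}(V) = {x1} ∉ τ ✗.
  V = {[x2]}: π^{-1}(V) = {x2} ∉ τ ✗.
  V = {[x1], [x2]}: π^{-1}(V) = {x1, x2} ∉ τ ✗.
  V = {[x3=x5]}: π^{-1}(V) = {x3, x5} ∉ τ ✗.
  V = {[x1], [x3=x5]}: π^{-1}(V) = {x1, x3, x5} ∉ τ ✗.
  V = {[x2], [x3=x5]}: π^{-1}(V) = {x2, x3, x5} ∉ τ ✗.
  V = {[x1], [x2], [x3=x5]}: π^{-1}(V) = {x1, x2, x3, x5} ∉ τ ✗.
  V = {[x4]}: π^{-1}(V) = {x4} ∉ τ ✗.
  V = {[x1], [x4]}: π^{-1}(V) = {x1, x4} ∉ τ ✗.
  V = {[x2], [x4]}: π^{-1}(V) = {x2, x4} ∉ τ ✗.
  V = {[x1], [x2], [x4]}: π^{-1}(V) = {x1, x2, x4} ∉ τ ✗.
  V = {[x3=x5], [x4]}: π^{-1}(V) = {x3, x4, x5} ∈ τ ✓.
  V = {[x1], [x3=x5], [x4]}: π^{-1}(V) = {x1, x3, x4, x5} ∈ τ ✓.
  V = {[x2], [x3=x5], [x4]}: π^{-1}(V) = {x2, x3, x4, x5} ∉ τ ✗.
  V = {[x1], [x2], [x3=x5], [x4]}: π^{-1}(V) = {x1, x2, x3, x4, x5} ∈ τ ✓.
Open sets in the quotient: τ_Q = {{}, {[x3=x5], [x4]}, {[x1], [x3=x5], [x4]}, {[x1], [x2], [x3=x5], [x4]}} (4 elements).


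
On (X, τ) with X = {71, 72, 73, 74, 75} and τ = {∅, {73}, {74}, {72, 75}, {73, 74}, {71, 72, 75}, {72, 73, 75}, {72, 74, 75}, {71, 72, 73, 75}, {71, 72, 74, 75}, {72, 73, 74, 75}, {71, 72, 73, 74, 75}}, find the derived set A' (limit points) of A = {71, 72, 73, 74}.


A' = {71, 75}

For each x ∈ X, list the open sets U ∈ τ with x ∈ U, then check whether U ∩ (A ∖ {x}) ≠ ∅ for every such U.
  x = 71: opens ∋ x are {71, 72, 75}, {71, 72, 73, 75}, {71, 72, 74, 75}, {71, 72, 73, 74, 75}; each meets A ∖ {71}, so x IS a limit point.
  x = 72: open {72, 75} ∋ x has {72, 75} ∩ (A ∖ {72}) = ∅, so x is NOT a limit point.
  x = 73: open {73} ∋ x has {73} ∩ (A ∖ {73}) = ∅, so x is NOT a limit point.
  x = 74: open {74} ∋ x has {74} ∩ (A ∖ {74}) = ∅, so x is NOT a limit point.
  x = 75: opens ∋ x are {72, 75}, {71, 72, 75}, {72, 73, 75}, {72, 74, 75}, {71, 72, 73, 75}, {71, 72, 74, 75}, {72, 73, 74, 75}, {71, 72, 73, 74, 75}; each meets A ∖ {75}, so x IS a limit point.
Collecting: A' = {71, 75}.


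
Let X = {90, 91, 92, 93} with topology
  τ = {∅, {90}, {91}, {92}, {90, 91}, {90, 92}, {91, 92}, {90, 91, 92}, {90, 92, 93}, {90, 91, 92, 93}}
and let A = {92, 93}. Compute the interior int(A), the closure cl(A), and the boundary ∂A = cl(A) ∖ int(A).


int(A) = {92}, cl(A) = {92, 93}, ∂A = {93}.

Closed sets in (X, τ) are complements of opens:
  closed(X, τ) = {∅, {91}, {93}, {90, 93}, {91, 93}, {92, 93}, {90, 91, 93}, {90, 92, 93}, {91, 92, 93}, {90, 91, 92, 93}}.
int(A) = ⋃ {U ∈ τ : U ⊆ A}. Opens contained in A: ∅, {92}.
Taking the union of these: int(A) = {92}.
cl(A) = ⋂ {C closed : A ⊆ C}. Closed sets containing A: {92, 93}, {90, 92, 93}, {91, 92, 93}, {90, 91, 92, 93}.
Intersecting these: cl(A) = {92, 93}.
∂A = cl(A) ∖ int(A) = {92, 93} ∖ {92} = {93}.


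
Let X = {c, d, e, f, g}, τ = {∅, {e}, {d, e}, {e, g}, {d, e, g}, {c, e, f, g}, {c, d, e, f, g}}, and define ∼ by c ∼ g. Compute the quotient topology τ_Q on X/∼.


X/∼ = {[c=g], [d], [e], [f]}; |τ_Q| = 5.

Equivalence classes: [c=g], [d], [e], [f].
Quotient map π: X → X/∼ sends c ↦ [c=g], d ↦ [d], e ↦ [e], f ↦ [f], g ↦ [c=g].
For each subset V ⊆ X/∼, compute π^{-1}(V) ⊆ X and check whether π^{-1}(V) ∈ τ. V is open in τ_Q iff π^{-1}(V) ∈ τ.
  V = {}: π^{-1}(V) = ∅ ∈ τ ✓.
  V = {[c=g]}: π^{-1}(V) = {c, g} ∉ τ ✗.
  V = {[d]}: π^{-1}(V) = {d} ∉ τ ✗.
  V = {[c=g], [d]}: π^{-1}(V) = {c, d, g} ∉ τ ✗.
  V = {[e]}: π^{-1}(V) = {e} ∈ τ ✓.
  V = {[c=g], [e]}: π^{-1}(V) = {c, e, g} ∉ τ ✗.
  V = {[d], [e]}: π^{-1}(V) = {d, e} ∈ τ ✓.
  V = {[c=g], [d], [e]}: π^{-1}(V) = {c, d, e, g} ∉ τ ✗.
  V = {[f]}: π^{-1}(V) = {f} ∉ τ ✗.
  V = {[c=g], [f]}: π^{-1}(V) = {c, f, g} ∉ τ ✗.
  V = {[d], [f]}: π^{-1}(V) = {d, f} ∉ τ ✗.
  V = {[c=g], [d], [f]}: π^{-1}(V) = {c, d, f, g} ∉ τ ✗.
  V = {[e], [f]}: π^{-1}(V) = {e, f} ∉ τ ✗.
  V = {[c=g], [e], [f]}: π^{-1}(V) = {c, e, f, g} ∈ τ ✓.
  V = {[d], [e], [f]}: π^{-1}(V) = {d, e, f} ∉ τ ✗.
  V = {[c=g], [d], [e], [f]}: π^{-1}(V) = {c, d, e, f, g} ∈ τ ✓.
Open sets in the quotient: τ_Q = {{}, {[e]}, {[d], [e]}, {[c=g], [e], [f]}, {[c=g], [d], [e], [f]}} (5 elements).


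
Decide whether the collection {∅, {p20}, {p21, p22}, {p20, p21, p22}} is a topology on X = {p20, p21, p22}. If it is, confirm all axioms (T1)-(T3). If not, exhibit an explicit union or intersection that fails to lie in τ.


τ IS a topology on X.

Axiom (T1): ∅ ∈ τ? Yes; X ∈ τ? Yes.
Axiom (T2/T3): check pairwise unions and intersections of members of τ.
All pairwise intersections and unions checked — each lies in τ. Therefore τ satisfies (T1), (T2), (T3): it IS a topology on X.


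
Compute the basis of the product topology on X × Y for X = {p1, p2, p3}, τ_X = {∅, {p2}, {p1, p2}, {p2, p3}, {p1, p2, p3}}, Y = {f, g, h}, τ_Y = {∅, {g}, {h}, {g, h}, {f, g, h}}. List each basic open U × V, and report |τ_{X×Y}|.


Basis B = {∅ × ∅, {p2} × {g}, {p2} × {h}, {p1, p2} × {g}, {p1, p2} × {h}, {p2} × {g, h}, {p2, p3} × {g}, {p2, p3} × {h}, {p1, p2, p3} × {g}, {p1, p2, p3} × {h}, {p2} × {f, g, h}, {p1, p2} × {g, h}, {p2, p3} × {g, h}, {p1, p2} × {f, g, h}, {p1, p2, p3} × {g, h}, {p2, p3} × {f, g, h}, {p1, p2, p3} × {f, g, h}}; |τ_{X×Y}| = 50.

Enumerate products U × V with U ∈ τ_X, V ∈ τ_Y (deduplicated):
  ∅ × ∅ = {} (∅)
  {p2} × {g} = {(p2,g)}
  {p2} × {h} = {(p2,h)}
  {p1, p2} × {g} = {(p1,g), (p2,g)}
  {p1, p2} × {h} = {(p1,h), (p2,h)}
  {p2} × {g, h} = {(p2,g), (p2,h)}
  {p2, p3} × {g} = {(p2,g), (p3,g)}
  {p2, p3} × {h} = {(p2,h), (p3,h)}
  {p1, p2, p3} × {g} = {(p1,g), (p2,g), (p3,g)}
  {p1, p2, p3} × {h} = {(p1,h), (p2,h), (p3,h)}
  {p2} × {f, g, h} = {(p2,f), (p2,g), (p2,h)}
  {p1, p2} × {g, h} = {(p1,g), (p1,h), (p2,g), (p2,h)}
  {p2, p3} × {g, h} = {(p2,g), (p2,h), (p3,g), (p3,h)}
  {p1, p2} × {f, g, h} = {(p1,f), (p1,g), (p1,h), (p2,f), (p2,g), (p2,h)}
  {p1, p2, p3} × {g, h} = {(p1,g), (p1,h), (p2,g), (p2,h), (p3,g), (p3,h)}
  {p2, p3} × {f, g, h} = {(p2,f), (p2,g), (p2,h), (p3,f), (p3,g), (p3,h)}
  {p1, p2, p3} × {f, g, h} = {(p1,f), (p1,g), (p1,h), (p2,f), (p2,g), (p2,h), (p3,f), (p3,g), (p3,h)}
These 17 distinct sets form the basis B.
Close under arbitrary unions to get τ_{X×Y}; counting gives |τ_{X×Y}| = 50.


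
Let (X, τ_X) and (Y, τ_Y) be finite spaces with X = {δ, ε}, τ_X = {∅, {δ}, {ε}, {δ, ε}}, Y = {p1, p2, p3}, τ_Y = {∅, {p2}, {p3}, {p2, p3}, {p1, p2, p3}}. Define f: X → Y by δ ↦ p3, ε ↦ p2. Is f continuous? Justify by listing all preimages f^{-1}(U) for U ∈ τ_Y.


f IS continuous.

Compute f^{-1}(U) for each U ∈ τ_Y:
  U = ∅: f^{-1}(U) = ∅ ∈ τ_X ✓.
  U = {p2}: f^{-1}(U) = {ε} ∈ τ_X ✓.
  U = {p3}: f^{-1}(U) = {δ} ∈ τ_X ✓.
  U = {p2, p3}: f^{-1}(U) = {δ, ε} ∈ τ_X ✓.
  U = {p1, p2, p3}: f^{-1}(U) = {δ, ε} ∈ τ_X ✓.
Every preimage lies in τ_X, so f IS continuous.


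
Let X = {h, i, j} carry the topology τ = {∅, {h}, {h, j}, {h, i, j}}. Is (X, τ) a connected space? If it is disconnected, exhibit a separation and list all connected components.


(X, τ) is connected.

Find clopen sets (U ∈ τ with X ∖ U ∈ τ):
  U = ∅, X ∖ U = {h, i, j} — both open, so U is clopen.
  U = {h, i, j}, X ∖ U = ∅ — both open, so U is clopen.
Only trivial clopens (∅ and X) exist, so (X, τ) is connected.
Compute connected components by grouping points that agree on all clopens:
  component: {h, i, j}


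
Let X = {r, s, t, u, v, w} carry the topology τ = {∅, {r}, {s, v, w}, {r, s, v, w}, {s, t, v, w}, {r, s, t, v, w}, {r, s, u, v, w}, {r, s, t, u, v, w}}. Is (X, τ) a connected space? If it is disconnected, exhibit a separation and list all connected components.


(X, τ) is connected.

Find clopen sets (U ∈ τ with X ∖ U ∈ τ):
  U = ∅, X ∖ U = {r, s, t, u, v, w} — both open, so U is clopen.
  U = {r, s, t, u, v, w}, X ∖ U = ∅ — both open, so U is clopen.
Only trivial clopens (∅ and X) exist, so (X, τ) is connected.
Compute connected components by grouping points that agree on all clopens:
  component: {r, s, t, u, v, w}


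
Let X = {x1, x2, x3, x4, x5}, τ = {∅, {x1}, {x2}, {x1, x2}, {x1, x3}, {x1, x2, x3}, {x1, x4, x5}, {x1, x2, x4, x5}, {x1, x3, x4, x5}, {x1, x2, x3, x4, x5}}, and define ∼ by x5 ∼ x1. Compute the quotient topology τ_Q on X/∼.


X/∼ = {[x1=x5], [x2], [x3], [x4]}; |τ_Q| = 6.

Equivalence classes: [x1=x5], [x2], [x3], [x4].
Quotient map π: X → X/∼ sends x1 ↦ [x1=x5], x2 ↦ [x2], x3 ↦ [x3], x4 ↦ [x4], x5 ↦ [x1=x5].
For each subset V ⊆ X/∼, compute π^{-1}(V) ⊆ X and check whether π^{-1}(V) ∈ τ. V is open in τ_Q iff π^{-1}(V) ∈ τ.
  V = {}: π^{-1}(V) = ∅ ∈ τ ✓.
  V = {[x1=x5]}: π^{-1}(V) = {x1, x5} ∉ τ ✗.
  V = {[x2]}: π^{-1}(V) = {x2} ∈ τ ✓.
  V = {[x1=x5], [x2]}: π^{-1}(V) = {x1, x2, x5} ∉ τ ✗.
  V = {[x3]}: π^{-1}(V) = {x3} ∉ τ ✗.
  V = {[x1=x5], [x3]}: π^{-1}(V) = {x1, x3, x5} ∉ τ ✗.
  V = {[x2], [x3]}: π^{-1}(V) = {x2, x3} ∉ τ ✗.
  V = {[x1=x5], [x2], [x3]}: π^{-1}(V) = {x1, x2, x3, x5} ∉ τ ✗.
  V = {[x4]}: π^{-1}(V) = {x4} ∉ τ ✗.
  V = {[x1=x5], [x4]}: π^{-1}(V) = {x1, x4, x5} ∈ τ ✓.
  V = {[x2], [x4]}: π^{-1}(V) = {x2, x4} ∉ τ ✗.
  V = {[x1=x5], [x2], [x4]}: π^{-1}(V) = {x1, x2, x4, x5} ∈ τ ✓.
  V = {[x3], [x4]}: π^{-1}(V) = {x3, x4} ∉ τ ✗.
  V = {[x1=x5], [x3], [x4]}: π^{-1}(V) = {x1, x3, x4, x5} ∈ τ ✓.
  V = {[x2], [x3], [x4]}: π^{-1}(V) = {x2, x3, x4} ∉ τ ✗.
  V = {[x1=x5], [x2], [x3], [x4]}: π^{-1}(V) = {x1, x2, x3, x4, x5} ∈ τ ✓.
Open sets in the quotient: τ_Q = {{}, {[x2]}, {[x1=x5], [x4]}, {[x1=x5], [x2], [x4]}, {[x1=x5], [x3], [x4]}, {[x1=x5], [x2], [x3], [x4]}} (6 elements).


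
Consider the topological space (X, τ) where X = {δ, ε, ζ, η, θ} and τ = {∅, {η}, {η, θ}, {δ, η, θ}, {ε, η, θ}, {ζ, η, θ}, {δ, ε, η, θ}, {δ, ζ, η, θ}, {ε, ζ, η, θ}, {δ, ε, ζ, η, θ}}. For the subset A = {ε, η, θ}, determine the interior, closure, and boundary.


int(A) = {ε, η, θ}, cl(A) = {δ, ε, ζ, η, θ}, ∂A = {δ, ζ}.

Closed sets in (X, τ) are complements of opens:
  closed(X, τ) = {∅, {δ}, {ε}, {ζ}, {δ, ε}, {δ, ζ}, {ε, ζ}, {δ, ε, ζ}, {δ, ε, ζ, θ}, {δ, ε, ζ, η, θ}}.
int(A) = ⋃ {U ∈ τ : U ⊆ A}. Opens contained in A: ∅, {η}, {η, θ}, {ε, η, θ}.
Taking the union of these: int(A) = {ε, η, θ}.
cl(A) = ⋂ {C closed : A ⊆ C}. Closed sets containing A: {δ, ε, ζ, η, θ}.
Intersecting these: cl(A) = {δ, ε, ζ, η, θ}.
∂A = cl(A) ∖ int(A) = {δ, ε, ζ, η, θ} ∖ {ε, η, θ} = {δ, ζ}.


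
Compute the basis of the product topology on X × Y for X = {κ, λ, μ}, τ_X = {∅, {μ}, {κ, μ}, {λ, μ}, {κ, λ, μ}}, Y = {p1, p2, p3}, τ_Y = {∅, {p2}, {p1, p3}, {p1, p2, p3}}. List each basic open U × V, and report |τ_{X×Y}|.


Basis B = {∅ × ∅, {μ} × {p2}, {κ, μ} × {p2}, {λ, μ} × {p2}, {μ} × {p1, p3}, {κ, λ, μ} × {p2}, {μ} × {p1, p2, p3}, {κ, μ} × {p1, p3}, {λ, μ} × {p1, p3}, {κ, μ} × {p1, p2, p3}, {κ, λ, μ} × {p1, p3}, {λ, μ} × {p1, p2, p3}, {κ, λ, μ} × {p1, p2, p3}}; |τ_{X×Y}| = 25.

Enumerate products U × V with U ∈ τ_X, V ∈ τ_Y (deduplicated):
  ∅ × ∅ = {} (∅)
  {μ} × {p2} = {(μ,p2)}
  {κ, μ} × {p2} = {(κ,p2), (μ,p2)}
  {λ, μ} × {p2} = {(λ,p2), (μ,p2)}
  {μ} × {p1, p3} = {(μ,p1), (μ,p3)}
  {κ, λ, μ} × {p2} = {(κ,p2), (λ,p2), (μ,p2)}
  {μ} × {p1, p2, p3} = {(μ,p1), (μ,p2), (μ,p3)}
  {κ, μ} × {p1, p3} = {(κ,p1), (κ,p3), (μ,p1), (μ,p3)}
  {λ, μ} × {p1, p3} = {(λ,p1), (λ,p3), (μ,p1), (μ,p3)}
  {κ, μ} × {p1, p2, p3} = {(κ,p1), (κ,p2), (κ,p3), (μ,p1), (μ,p2), (μ,p3)}
  {κ, λ, μ} × {p1, p3} = {(κ,p1), (κ,p3), (λ,p1), (λ,p3), (μ,p1), (μ,p3)}
  {λ, μ} × {p1, p2, p3} = {(λ,p1), (λ,p2), (λ,p3), (μ,p1), (μ,p2), (μ,p3)}
  {κ, λ, μ} × {p1, p2, p3} = {(κ,p1), (κ,p2), (κ,p3), (λ,p1), (λ,p2), (λ,p3), (μ,p1), (μ,p2), (μ,p3)}
These 13 distinct sets form the basis B.
Close under arbitrary unions to get τ_{X×Y}; counting gives |τ_{X×Y}| = 25.


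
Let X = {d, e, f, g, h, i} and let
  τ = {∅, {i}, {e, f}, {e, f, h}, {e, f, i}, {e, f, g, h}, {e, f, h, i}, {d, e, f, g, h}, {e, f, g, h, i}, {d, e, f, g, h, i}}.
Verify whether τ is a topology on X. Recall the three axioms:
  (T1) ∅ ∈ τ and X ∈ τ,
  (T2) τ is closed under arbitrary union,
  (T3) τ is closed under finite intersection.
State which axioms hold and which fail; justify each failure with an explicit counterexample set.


τ IS a topology on X.

Axiom (T1): ∅ ∈ τ? Yes; X ∈ τ? Yes.
Axiom (T2/T3): check pairwise unions and intersections of members of τ.
All pairwise intersections and unions checked — each lies in τ. Therefore τ satisfies (T1), (T2), (T3): it IS a topology on X.


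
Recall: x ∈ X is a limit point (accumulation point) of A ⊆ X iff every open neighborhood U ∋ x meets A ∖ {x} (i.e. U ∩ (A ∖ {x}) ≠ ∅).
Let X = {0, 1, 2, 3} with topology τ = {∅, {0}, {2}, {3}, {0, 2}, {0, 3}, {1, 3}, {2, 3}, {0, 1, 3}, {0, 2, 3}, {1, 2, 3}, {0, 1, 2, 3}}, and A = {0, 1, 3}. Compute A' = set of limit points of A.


A' = {1}

For each x ∈ X, list the open sets U ∈ τ with x ∈ U, then check whether U ∩ (A ∖ {x}) ≠ ∅ for every such U.
  x = 0: open {0} ∋ x has {0} ∩ (A ∖ {0}) = ∅, so x is NOT a limit point.
  x = 1: opens ∋ x are {1, 3}, {0, 1, 3}, {1, 2, 3}, {0, 1, 2, 3}; each meets A ∖ {1}, so x IS a limit point.
  x = 2: open {2} ∋ x has {2} ∩ (A ∖ {2}) = ∅, so x is NOT a limit point.
  x = 3: open {3} ∋ x has {3} ∩ (A ∖ {3}) = ∅, so x is NOT a limit point.
Collecting: A' = {1}.


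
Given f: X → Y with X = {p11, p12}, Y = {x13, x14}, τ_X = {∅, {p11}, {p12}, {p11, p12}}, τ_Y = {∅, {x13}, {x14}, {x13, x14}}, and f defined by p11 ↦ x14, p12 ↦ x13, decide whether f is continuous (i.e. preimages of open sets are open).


f IS continuous.

Compute f^{-1}(U) for each U ∈ τ_Y:
  U = ∅: f^{-1}(U) = ∅ ∈ τ_X ✓.
  U = {x13}: f^{-1}(U) = {p12} ∈ τ_X ✓.
  U = {x14}: f^{-1}(U) = {p11} ∈ τ_X ✓.
  U = {x13, x14}: f^{-1}(U) = {p11, p12} ∈ τ_X ✓.
Every preimage lies in τ_X, so f IS continuous.


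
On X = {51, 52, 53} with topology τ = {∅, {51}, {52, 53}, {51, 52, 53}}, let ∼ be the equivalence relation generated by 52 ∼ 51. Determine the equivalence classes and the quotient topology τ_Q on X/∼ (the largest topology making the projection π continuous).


X/∼ = {[51=52], [53]}; |τ_Q| = 2.

Equivalence classes: [51=52], [53].
Quotient map π: X → X/∼ sends 51 ↦ [51=52], 52 ↦ [51=52], 53 ↦ [53].
For each subset V ⊆ X/∼, compute π^{-1}(V) ⊆ X and check whether π^{-1}(V) ∈ τ. V is open in τ_Q iff π^{-1}(V) ∈ τ.
  V = {}: π^{-1}(V) = ∅ ∈ τ ✓.
  V = {[51=52]}: π^{-1}(V) = {51, 52} ∉ τ ✗.
  V = {[53]}: π^{-1}(V) = {53} ∉ τ ✗.
  V = {[51=52], [53]}: π^{-1}(V) = {51, 52, 53} ∈ τ ✓.
Open sets in the quotient: τ_Q = {{}, {[51=52], [53]}} (2 elements).


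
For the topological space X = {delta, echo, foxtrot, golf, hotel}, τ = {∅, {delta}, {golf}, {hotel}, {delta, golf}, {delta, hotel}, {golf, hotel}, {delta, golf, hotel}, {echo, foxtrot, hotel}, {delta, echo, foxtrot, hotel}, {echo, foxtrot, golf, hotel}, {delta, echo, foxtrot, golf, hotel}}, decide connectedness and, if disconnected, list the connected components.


(X, τ) is disconnected; components = [{delta}, {golf}, {echo, foxtrot, hotel}].

Find clopen sets (U ∈ τ with X ∖ U ∈ τ):
  U = ∅, X ∖ U = {delta, echo, foxtrot, golf, hotel} — both open, so U is clopen.
  U = {delta}, X ∖ U = {echo, foxtrot, golf, hotel} — both open, so U is clopen.
  U = {golf}, X ∖ U = {delta, echo, foxtrot, hotel} — both open, so U is clopen.
  U = {delta, golf}, X ∖ U = {echo, foxtrot, hotel} — both open, so U is clopen.
  U = {echo, foxtrot, hotel}, X ∖ U = {delta, golf} — both open, so U is clopen.
  U = {delta, echo, foxtrot, hotel}, X ∖ U = {golf} — both open, so U is clopen.
  U = {echo, foxtrot, golf, hotel}, X ∖ U = {delta} — both open, so U is clopen.
  U = {delta, echo, foxtrot, golf, hotel}, X ∖ U = ∅ — both open, so U is clopen.
Nontrivial clopen(s) exist: e.g. {delta, golf}. So (X, τ) is disconnected.
Compute connected components by grouping points that agree on all clopens:
  component: {delta}
  component: {golf}
  component: {echo, foxtrot, hotel}


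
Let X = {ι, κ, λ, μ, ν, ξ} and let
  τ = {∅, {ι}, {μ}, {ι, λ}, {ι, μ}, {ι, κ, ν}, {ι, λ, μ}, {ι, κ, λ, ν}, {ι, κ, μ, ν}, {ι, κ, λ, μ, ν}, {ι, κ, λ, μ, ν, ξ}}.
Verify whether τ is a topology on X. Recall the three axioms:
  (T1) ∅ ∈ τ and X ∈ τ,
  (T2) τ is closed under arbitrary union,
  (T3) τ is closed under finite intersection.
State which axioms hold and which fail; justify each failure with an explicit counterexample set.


τ IS a topology on X.

Axiom (T1): ∅ ∈ τ? Yes; X ∈ τ? Yes.
Axiom (T2/T3): check pairwise unions and intersections of members of τ.
All pairwise intersections and unions checked — each lies in τ. Therefore τ satisfies (T1), (T2), (T3): it IS a topology on X.


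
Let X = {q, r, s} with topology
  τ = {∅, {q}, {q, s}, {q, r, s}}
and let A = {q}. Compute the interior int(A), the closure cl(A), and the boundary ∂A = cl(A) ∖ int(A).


int(A) = {q}, cl(A) = {q, r, s}, ∂A = {r, s}.

Closed sets in (X, τ) are complements of opens:
  closed(X, τ) = {∅, {r}, {r, s}, {q, r, s}}.
int(A) = ⋃ {U ∈ τ : U ⊆ A}. Opens contained in A: ∅, {q}.
Taking the union of these: int(A) = {q}.
cl(A) = ⋂ {C closed : A ⊆ C}. Closed sets containing A: {q, r, s}.
Intersecting these: cl(A) = {q, r, s}.
∂A = cl(A) ∖ int(A) = {q, r, s} ∖ {q} = {r, s}.


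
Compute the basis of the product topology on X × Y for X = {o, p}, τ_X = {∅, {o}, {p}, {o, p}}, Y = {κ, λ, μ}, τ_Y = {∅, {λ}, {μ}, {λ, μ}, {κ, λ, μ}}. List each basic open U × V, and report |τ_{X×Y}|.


Basis B = {∅ × ∅, {o} × {λ}, {o} × {μ}, {p} × {λ}, {p} × {μ}, {o} × {λ, μ}, {o, p} × {λ}, {o, p} × {μ}, {p} × {λ, μ}, {o} × {κ, λ, μ}, {p} × {κ, λ, μ}, {o, p} × {λ, μ}, {o, p} × {κ, λ, μ}}; |τ_{X×Y}| = 25.

Enumerate products U × V with U ∈ τ_X, V ∈ τ_Y (deduplicated):
  ∅ × ∅ = {} (∅)
  {o} × {λ} = {(o,λ)}
  {o} × {μ} = {(o,μ)}
  {p} × {λ} = {(p,λ)}
  {p} × {μ} = {(p,μ)}
  {o} × {λ, μ} = {(o,λ), (o,μ)}
  {o, p} × {λ} = {(o,λ), (p,λ)}
  {o, p} × {μ} = {(o,μ), (p,μ)}
  {p} × {λ, μ} = {(p,λ), (p,μ)}
  {o} × {κ, λ, μ} = {(o,κ), (o,λ), (o,μ)}
  {p} × {κ, λ, μ} = {(p,κ), (p,λ), (p,μ)}
  {o, p} × {λ, μ} = {(o,λ), (o,μ), (p,λ), (p,μ)}
  {o, p} × {κ, λ, μ} = {(o,κ), (o,λ), (o,μ), (p,κ), (p,λ), (p,μ)}
These 13 distinct sets form the basis B.
Close under arbitrary unions to get τ_{X×Y}; counting gives |τ_{X×Y}| = 25.


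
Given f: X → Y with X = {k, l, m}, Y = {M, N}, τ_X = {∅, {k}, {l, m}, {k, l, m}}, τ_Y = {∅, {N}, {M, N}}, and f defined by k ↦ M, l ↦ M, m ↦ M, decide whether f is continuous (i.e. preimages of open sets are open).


f IS continuous.

Compute f^{-1}(U) for each U ∈ τ_Y:
  U = ∅: f^{-1}(U) = ∅ ∈ τ_X ✓.
  U = {N}: f^{-1}(U) = ∅ ∈ τ_X ✓.
  U = {M, N}: f^{-1}(U) = {k, l, m} ∈ τ_X ✓.
Every preimage lies in τ_X, so f IS continuous.


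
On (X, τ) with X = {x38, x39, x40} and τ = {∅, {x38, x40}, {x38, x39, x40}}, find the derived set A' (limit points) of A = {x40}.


A' = {x38, x39}

For each x ∈ X, list the open sets U ∈ τ with x ∈ U, then check whether U ∩ (A ∖ {x}) ≠ ∅ for every such U.
  x = x38: opens ∋ x are {x38, x40}, {x38, x39, x40}; each meets A ∖ {x38}, so x IS a limit point.
  x = x39: opens ∋ x are {x38, x39, x40}; each meets A ∖ {x39}, so x IS a limit point.
  x = x40: open {x38, x40} ∋ x has {x38, x40} ∩ (A ∖ {x40}) = ∅, so x is NOT a limit point.
Collecting: A' = {x38, x39}.


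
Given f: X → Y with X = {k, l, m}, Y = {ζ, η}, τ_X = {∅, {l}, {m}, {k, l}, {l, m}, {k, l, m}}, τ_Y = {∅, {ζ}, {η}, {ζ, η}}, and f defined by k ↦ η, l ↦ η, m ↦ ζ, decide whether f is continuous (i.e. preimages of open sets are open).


f IS continuous.

Compute f^{-1}(U) for each U ∈ τ_Y:
  U = ∅: f^{-1}(U) = ∅ ∈ τ_X ✓.
  U = {ζ}: f^{-1}(U) = {m} ∈ τ_X ✓.
  U = {η}: f^{-1}(U) = {k, l} ∈ τ_X ✓.
  U = {ζ, η}: f^{-1}(U) = {k, l, m} ∈ τ_X ✓.
Every preimage lies in τ_X, so f IS continuous.


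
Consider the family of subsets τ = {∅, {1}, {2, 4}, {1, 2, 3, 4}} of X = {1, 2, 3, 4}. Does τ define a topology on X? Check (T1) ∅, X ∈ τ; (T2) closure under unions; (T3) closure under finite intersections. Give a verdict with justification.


τ is NOT a topology on X.

Axiom (T1): ∅ ∈ τ? Yes; X ∈ τ? Yes.
Axiom (T2/T3): check pairwise unions and intersections of members of τ.
Counterexample for (T2): {1} ∪ {2, 4} = {1, 2, 4} ∉ τ. Therefore τ is NOT a topology.
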